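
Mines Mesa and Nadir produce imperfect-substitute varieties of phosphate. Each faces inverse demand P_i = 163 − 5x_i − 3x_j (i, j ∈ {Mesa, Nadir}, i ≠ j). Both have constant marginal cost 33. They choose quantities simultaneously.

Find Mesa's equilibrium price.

Mine Mesa's profit: π = x_{Mesa}(163 − 5x_{Mesa} − 3x_{Nadir}) − 33x_{Mesa}.
∂π/∂x_{Mesa} = 130 − 10x_{Mesa} − 3x_{Nadir} = 0 ⇒ x_{Mesa} = 13 − 0.3x_{Nadir}.
By symmetry x_{Nadir} = x_{Mesa}; substituting into the reaction function, 1.3x_{Mesa} = 13 and x_{Mesa} = 10.
P_{Mesa} = 163 − 5·10 − 3·10 = 83.

83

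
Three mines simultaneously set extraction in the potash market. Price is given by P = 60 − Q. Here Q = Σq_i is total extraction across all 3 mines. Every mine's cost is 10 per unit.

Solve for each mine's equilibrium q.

12.5

A representative mine's profit is π_i = q_i(60 − Q) − 10q_i, with Q = q_i + Σ_{j≠i} q_j.
First-order condition: 50 − 2q_i − Σ_{j≠i} q_j = 0.
Imposing symmetry (q_j = q for all j) turns Σ_{j≠i} q_j into 2q, so 50 = 4q and q = 12.5.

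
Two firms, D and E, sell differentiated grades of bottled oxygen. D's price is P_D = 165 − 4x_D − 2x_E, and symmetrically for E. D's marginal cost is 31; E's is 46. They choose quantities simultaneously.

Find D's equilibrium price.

86.6

Firm D's profit: π = x_D(165 − 4x_D − 2x_E) − 31x_D.
∂π/∂x_D = 134 − 8x_D − 2x_E = 0 ⇒ x_D = 16.75 − 0.25x_E.
Similarly x_E = 14.875 − 0.25x_D.
Substituting the second reaction function into the first: x_D = 16.75 − 0.25(14.875 − 0.25x_D), which gives 0.9375x_D = 417/32 ⇒ x_D = 13.9.
Then x_E = 14.875 − 0.25·13.9 = 11.4.
P_D = 165 − 4·13.9 − 2·11.4 = 86.6.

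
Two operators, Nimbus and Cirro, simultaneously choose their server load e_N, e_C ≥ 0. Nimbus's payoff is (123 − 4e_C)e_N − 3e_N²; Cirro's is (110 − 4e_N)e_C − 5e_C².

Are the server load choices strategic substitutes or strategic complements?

Expanding Nimbus's payoff: 123e_N − 4e_Ce_N − 3e_N².
∂π/∂e_N = 123 − 4e_C − 6e_N = 0, so e_N = 20.5 − (2/3)e_C.
The best-response slope de_N/de_C = −2/3 < 0: the reaction function is downward-sloping, so the choices are strategic substitutes.

strategic substitutes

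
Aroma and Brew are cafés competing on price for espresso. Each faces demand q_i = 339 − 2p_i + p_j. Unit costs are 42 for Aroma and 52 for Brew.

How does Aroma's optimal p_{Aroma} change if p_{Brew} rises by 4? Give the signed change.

Aroma's profit: π = (p_{Aroma} − 42)(339 − 2p_{Aroma} + p_{Brew}).
∂π/∂p_{Aroma} = 423 − 4p_{Aroma} + p_{Brew} = 0 ⇒ p_{Aroma} = 105.75 + 0.25p_{Brew}.
The reaction-function slope is 0.25, so a 4-unit rise in p_{Brew} moves p_{Aroma} by 0.25 × 4 = 1. Aroma's best response rises — the actions are strategic complements.

1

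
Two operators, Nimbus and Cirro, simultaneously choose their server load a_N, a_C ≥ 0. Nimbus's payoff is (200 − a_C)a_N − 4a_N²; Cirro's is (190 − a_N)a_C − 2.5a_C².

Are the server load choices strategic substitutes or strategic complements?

strategic substitutes

Expanding Nimbus's payoff: 200a_N − a_Ca_N − 4a_N².
∂π/∂a_N = 200 − a_C − 8a_N = 0, so a_N = 25 − 0.125a_C.
The best-response slope da_N/da_C = −0.125 < 0: the reaction function is downward-sloping, so the choices are strategic substitutes.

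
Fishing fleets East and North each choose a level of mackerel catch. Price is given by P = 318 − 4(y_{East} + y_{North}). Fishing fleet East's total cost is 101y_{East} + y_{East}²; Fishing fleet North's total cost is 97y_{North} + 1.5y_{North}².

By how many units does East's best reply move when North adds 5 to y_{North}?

-2

Fishing fleet East's profit: π = y_{East}(318 − 4(y_{East} + y_{North})) − 101y_{East} − y_{East}².
∂π/∂y_{East} = 217 − 10y_{East} − 4y_{North} = 0, so y_{East} = 21.7 − 0.4y_{North}.
The reaction-function slope is −0.4, so a 5-unit rise in y_{North} moves y_{East} by −0.4 × 5 = −2. East's best response falls — the actions are strategic substitutes.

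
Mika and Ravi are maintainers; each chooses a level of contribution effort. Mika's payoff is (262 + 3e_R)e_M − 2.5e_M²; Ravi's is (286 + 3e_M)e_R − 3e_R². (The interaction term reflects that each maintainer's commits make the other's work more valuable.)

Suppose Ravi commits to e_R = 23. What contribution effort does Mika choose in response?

66.2

Expanding Mika's payoff: 262e_M + 3e_Re_M − 2.5e_M².
∂π/∂e_M = 262 + 3e_R − 5e_M = 0, so e_M = 52.4 + 0.6e_R.
At e_R = 23: e_M = 52.4 + 0.6·23 = 66.2.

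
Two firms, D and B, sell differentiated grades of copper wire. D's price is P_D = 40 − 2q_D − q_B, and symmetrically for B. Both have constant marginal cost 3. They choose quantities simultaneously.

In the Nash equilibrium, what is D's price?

17.8

Firm D's profit: π = q_D(40 − 2q_D − q_B) − 3q_D.
∂π/∂q_D = 37 − 4q_D − q_B = 0 ⇒ q_D = 9.25 − 0.25q_B.
Setting q_D = q_B in the reaction function: q_D = 9.25 − 0.25q_D, so q_D = 9.25 / 1.25 = 7.4.
P_D = 40 − 2·7.4 − 7.4 = 17.8.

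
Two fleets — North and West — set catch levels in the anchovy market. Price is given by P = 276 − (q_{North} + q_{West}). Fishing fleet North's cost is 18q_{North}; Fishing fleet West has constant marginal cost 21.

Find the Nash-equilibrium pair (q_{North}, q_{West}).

87, 84

Fishing fleet North's profit: π = q_{North}(276 − (q_{North} + q_{West})) − 18q_{North}.
∂π/∂q_{North} = 258 − 2q_{North} − q_{West} = 0, so q_{North} = 129 − 0.5q_{West}.
By the same steps for West: q_{West} = 127.5 − 0.5q_{North}.
Solving the two reaction functions simultaneously: (1 − (−0.5)(−0.5))q_{North} = 129 − 0.5·127.5, so 0.75q_{North} = 65.25 and q_{North} = 87.
Then q_{West} = 127.5 − 0.5·87 = 84.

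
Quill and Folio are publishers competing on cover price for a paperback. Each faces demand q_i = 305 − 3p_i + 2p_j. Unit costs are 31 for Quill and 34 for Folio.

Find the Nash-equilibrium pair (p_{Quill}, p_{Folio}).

100.0625, 101.1875

Quill's profit: π = (p_{Quill} − 31)(305 − 3p_{Quill} + 2p_{Folio}).
∂π/∂p_{Quill} = 398 − 6p_{Quill} + 2p_{Folio} = 0 ⇒ p_{Quill} = 199/3 + (1/3)p_{Folio}.
Similarly p_{Folio} = 407/6 + (1/3)p_{Quill}.
Substituting the second reaction function into the first: p_{Quill} = 199/3 + (1/3)(407/6 + (1/3)p_{Quill}), which gives (8/9)p_{Quill} = 1601/18 ⇒ p_{Quill} = 100.0625.
Then p_{Folio} = 407/6 + (1/3)·100.0625 = 101.1875.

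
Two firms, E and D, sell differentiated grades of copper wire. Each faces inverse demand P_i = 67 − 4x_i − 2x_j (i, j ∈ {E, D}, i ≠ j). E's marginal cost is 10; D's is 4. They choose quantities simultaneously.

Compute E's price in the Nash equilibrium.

Firm E's profit: π = x_E(67 − 4x_E − 2x_D) − 10x_E.
∂π/∂x_E = 57 − 8x_E − 2x_D = 0 ⇒ x_E = 7.125 − 0.25x_D.
Similarly x_D = 7.875 − 0.25x_E.
Solving the two reaction functions simultaneously: (1 − (−0.25)(−0.25))x_E = 7.125 − 0.25·7.875, so 0.9375x_E = 165/32 and x_E = 5.5.
Then x_D = 7.875 − 0.25·5.5 = 6.5.
P_E = 67 − 4·5.5 − 2·6.5 = 32.

32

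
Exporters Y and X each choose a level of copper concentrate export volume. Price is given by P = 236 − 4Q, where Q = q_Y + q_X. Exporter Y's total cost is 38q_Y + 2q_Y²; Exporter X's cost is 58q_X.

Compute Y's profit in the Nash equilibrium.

712.86

Exporter Y's profit: π = q_Y(236 − 4(q_Y + q_X)) − 38q_Y − 2q_Y².
∂π/∂q_Y = 198 − 12q_Y − 4q_X = 0, so q_Y = 16.5 − (1/3)q_X.
For X: ∂π/∂q_X = 178 − 8q_X − 4q_Y = 0 ⇒ q_X = 22.25 − 0.5q_Y.
Substituting the second reaction function into the first: q_Y = 16.5 − (1/3)(22.25 − 0.5q_Y), which gives (5/6)q_Y = 109/12 ⇒ q_Y = 10.9.
Then q_X = 22.25 − 0.5·10.9 = 16.8.
Price P = 236 − 4·27.7 = 125.2.
Y's profit: (125.2 − 38)·10.9 − 2(10.9)² = 712.86.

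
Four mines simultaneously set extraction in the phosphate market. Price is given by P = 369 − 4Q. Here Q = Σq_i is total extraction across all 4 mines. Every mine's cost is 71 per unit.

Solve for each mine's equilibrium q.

A representative mine's profit is π_i = q_i(369 − 4Q) − 71q_i, with Q = q_i + Σ_{j≠i} q_j.
First-order condition: 298 − 8q_i − 4Σ_{j≠i} q_j = 0.
Imposing symmetry (q_j = q for all j) turns Σ_{j≠i} q_j into 3q, so 298 = 20q and q = 14.9.

14.9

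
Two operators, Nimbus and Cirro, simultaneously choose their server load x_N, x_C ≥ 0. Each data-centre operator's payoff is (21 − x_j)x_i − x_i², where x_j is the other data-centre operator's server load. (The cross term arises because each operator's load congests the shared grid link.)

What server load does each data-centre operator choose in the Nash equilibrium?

7

Nimbus's payoff is (21 − x_C)x_N − x_N².
∂π/∂x_N = 21 − x_C − 2x_N = 0, so x_N = 10.5 − 0.5x_C.
The game is symmetric, so in equilibrium x_C = x_N: the reaction function gives 1.5x_N = 10.5, hence x_N = 7.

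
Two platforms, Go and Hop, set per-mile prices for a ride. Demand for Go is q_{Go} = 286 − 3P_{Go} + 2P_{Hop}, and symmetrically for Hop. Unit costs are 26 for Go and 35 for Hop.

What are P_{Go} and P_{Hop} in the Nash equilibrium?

Go's profit: π = (P_{Go} − 26)(286 − 3P_{Go} + 2P_{Hop}).
∂π/∂P_{Go} = 364 − 6P_{Go} + 2P_{Hop} = 0 ⇒ P_{Go} = 182/3 + (1/3)P_{Hop}.
Similarly P_{Hop} = 391/6 + (1/3)P_{Go}.
Plugging P_{Hop} into Go's best response: P_{Go} = 182/3 + (1/3)(391/6 + (1/3)P_{Go}) ⇒ (8/9)P_{Go} = 1483/18, so P_{Go} = 92.6875.
Then P_{Hop} = 391/6 + (1/3)·92.6875 = 96.0625.

92.6875, 96.0625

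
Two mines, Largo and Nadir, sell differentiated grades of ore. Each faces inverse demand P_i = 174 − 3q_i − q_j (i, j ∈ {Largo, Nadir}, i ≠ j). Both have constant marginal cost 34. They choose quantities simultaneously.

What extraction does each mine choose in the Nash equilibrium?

20

Mine Largo's profit: π = q_{Largo}(174 − 3q_{Largo} − q_{Nadir}) − 34q_{Largo}.
∂π/∂q_{Largo} = 140 − 6q_{Largo} − q_{Nadir} = 0 ⇒ q_{Largo} = 70/3 − (1/6)q_{Nadir}.
By symmetry q_{Nadir} = q_{Largo}; substituting into the reaction function, (7/6)q_{Largo} = 70/3 and q_{Largo} = 20.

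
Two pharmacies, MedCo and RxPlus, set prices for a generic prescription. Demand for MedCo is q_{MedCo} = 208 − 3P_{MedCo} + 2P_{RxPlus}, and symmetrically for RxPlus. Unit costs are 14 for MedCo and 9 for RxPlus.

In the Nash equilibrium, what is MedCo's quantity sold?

142.6875

MedCo's profit: π = (P_{MedCo} − 14)(208 − 3P_{MedCo} + 2P_{RxPlus}).
∂π/∂P_{MedCo} = 250 − 6P_{MedCo} + 2P_{RxPlus} = 0 ⇒ P_{MedCo} = 125/3 + (1/3)P_{RxPlus}.
Similarly P_{RxPlus} = 235/6 + (1/3)P_{MedCo}.
Plugging P_{RxPlus} into MedCo's best response: P_{MedCo} = 125/3 + (1/3)(235/6 + (1/3)P_{MedCo}) ⇒ (8/9)P_{MedCo} = 985/18, so P_{MedCo} = 61.5625.
Then P_{RxPlus} = 235/6 + (1/3)·61.5625 = 59.6875.
q_{MedCo} = 208 − 3·61.5625 + 2·59.6875 = 142.6875.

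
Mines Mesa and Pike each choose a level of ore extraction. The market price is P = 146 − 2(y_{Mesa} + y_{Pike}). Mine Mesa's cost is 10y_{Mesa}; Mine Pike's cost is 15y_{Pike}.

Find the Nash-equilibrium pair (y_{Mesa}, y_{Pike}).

Mine Mesa's profit: π = y_{Mesa}(146 − 2(y_{Mesa} + y_{Pike})) − 10y_{Mesa}.
∂π/∂y_{Mesa} = 136 − 4y_{Mesa} − 2y_{Pike} = 0, so y_{Mesa} = 34 − 0.5y_{Pike}.
By the same steps for Pike: y_{Pike} = 32.75 − 0.5y_{Mesa}.
Substituting the second reaction function into the first: y_{Mesa} = 34 − 0.5(32.75 − 0.5y_{Mesa}), which gives 0.75y_{Mesa} = 17.625 ⇒ y_{Mesa} = 23.5.
Then y_{Pike} = 32.75 − 0.5·23.5 = 21.

23.5, 21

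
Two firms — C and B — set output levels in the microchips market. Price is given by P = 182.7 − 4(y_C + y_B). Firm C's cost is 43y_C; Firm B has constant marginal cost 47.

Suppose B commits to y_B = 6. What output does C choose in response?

14.4625

Firm C's profit: π = y_C(182.7 − 4(y_C + y_B)) − 43y_C.
∂π/∂y_C = 139.7 − 8y_C − 4y_B = 0, so y_C = 17.4625 − 0.5y_B.
At y_B = 6: y_C = 17.4625 − 0.5·6 = 14.4625.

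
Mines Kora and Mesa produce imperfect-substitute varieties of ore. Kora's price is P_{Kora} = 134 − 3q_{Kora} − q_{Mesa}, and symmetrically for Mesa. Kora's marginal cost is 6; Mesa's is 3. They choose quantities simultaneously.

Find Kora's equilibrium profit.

Mine Kora's profit: π = q_{Kora}(134 − 3q_{Kora} − q_{Mesa}) − 6q_{Kora}.
∂π/∂q_{Kora} = 128 − 6q_{Kora} − q_{Mesa} = 0 ⇒ q_{Kora} = 64/3 − (1/6)q_{Mesa}.
Similarly q_{Mesa} = 131/6 − (1/6)q_{Kora}.
Plugging q_{Mesa} into Kora's best response: q_{Kora} = 64/3 − (1/6)(131/6 − (1/6)q_{Kora}) ⇒ (35/36)q_{Kora} = 637/36, so q_{Kora} = 18.2.
Then q_{Mesa} = 131/6 − (1/6)·18.2 = 18.8.
P_{Kora} = 134 − 3·18.2 − 18.8 = 60.6.
Profit = (60.6 − 6)·18.2 = 993.72.

993.72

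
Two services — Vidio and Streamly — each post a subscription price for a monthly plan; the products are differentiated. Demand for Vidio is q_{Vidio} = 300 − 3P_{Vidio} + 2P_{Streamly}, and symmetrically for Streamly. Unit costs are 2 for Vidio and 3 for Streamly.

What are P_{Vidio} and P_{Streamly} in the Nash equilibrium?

Vidio's profit: π = (P_{Vidio} − 2)(300 − 3P_{Vidio} + 2P_{Streamly}).
∂π/∂P_{Vidio} = 306 − 6P_{Vidio} + 2P_{Streamly} = 0 ⇒ P_{Vidio} = 51 + (1/3)P_{Streamly}.
Similarly P_{Streamly} = 51.5 + (1/3)P_{Vidio}.
Plugging P_{Streamly} into Vidio's best response: P_{Vidio} = 51 + (1/3)(51.5 + (1/3)P_{Vidio}) ⇒ (8/9)P_{Vidio} = 409/6, so P_{Vidio} = 76.6875.
Then P_{Streamly} = 51.5 + (1/3)·76.6875 = 77.0625.

76.6875, 77.0625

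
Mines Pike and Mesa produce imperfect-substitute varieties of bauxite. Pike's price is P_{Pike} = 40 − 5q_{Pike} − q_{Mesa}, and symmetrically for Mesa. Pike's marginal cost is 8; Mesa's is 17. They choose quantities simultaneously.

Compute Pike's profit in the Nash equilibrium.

Mine Pike's profit: π = q_{Pike}(40 − 5q_{Pike} − q_{Mesa}) − 8q_{Pike}.
∂π/∂q_{Pike} = 32 − 10q_{Pike} − q_{Mesa} = 0 ⇒ q_{Pike} = 3.2 − 0.1q_{Mesa}.
Similarly q_{Mesa} = 2.3 − 0.1q_{Pike}.
Plugging q_{Mesa} into Pike's best response: q_{Pike} = 3.2 − 0.1(2.3 − 0.1q_{Pike}) ⇒ 0.99q_{Pike} = 2.97, so q_{Pike} = 3.
Then q_{Mesa} = 2.3 − 0.1·3 = 2.
P_{Pike} = 40 − 5·3 − 2 = 23.
Profit = (23 − 8)·3 = 45.

45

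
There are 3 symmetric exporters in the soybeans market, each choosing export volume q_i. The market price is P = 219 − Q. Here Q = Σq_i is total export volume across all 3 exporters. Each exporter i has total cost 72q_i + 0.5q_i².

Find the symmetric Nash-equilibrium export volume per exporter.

29.4

A representative exporter's profit is π_i = q_i(219 − Q) − 72q_i − 0.5q_i², with Q = q_i + Σ_{j≠i} q_j.
First-order condition: 147 − 3q_i − Σ_{j≠i} q_j = 0.
Imposing symmetry (q_j = q for all j) turns Σ_{j≠i} q_j into 2q, so 147 = 5q and q = 29.4.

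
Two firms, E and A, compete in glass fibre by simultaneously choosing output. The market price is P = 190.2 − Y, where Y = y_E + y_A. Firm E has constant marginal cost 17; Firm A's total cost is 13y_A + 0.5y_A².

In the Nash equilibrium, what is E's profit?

Firm E's profit: π = y_E(190.2 − (y_E + y_A)) − 17y_E.
∂π/∂y_E = 173.2 − 2y_E − y_A = 0, so y_E = 86.6 − 0.5y_A.
For A: ∂π/∂y_A = 177.2 − 3y_A − y_E = 0 ⇒ y_A = 886/15 − (1/3)y_E.
Substituting the second reaction function into the first: y_E = 86.6 − 0.5(886/15 − (1/3)y_E), which gives (5/6)y_E = 856/15 ⇒ y_E = 68.48.
Then y_A = 886/15 − (1/3)·68.48 = 36.24.
Price P = 190.2 − 104.72 = 85.48.
E's profit: (85.48 − 17)·68.48 = 4689.5104.

4689.5104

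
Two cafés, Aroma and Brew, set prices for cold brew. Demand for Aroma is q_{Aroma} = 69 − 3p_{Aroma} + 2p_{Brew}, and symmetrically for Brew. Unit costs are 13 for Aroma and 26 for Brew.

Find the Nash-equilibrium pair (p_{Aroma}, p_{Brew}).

29.4375, 34.3125

Aroma's profit: π = (p_{Aroma} − 13)(69 − 3p_{Aroma} + 2p_{Brew}).
∂π/∂p_{Aroma} = 108 − 6p_{Aroma} + 2p_{Brew} = 0 ⇒ p_{Aroma} = 18 + (1/3)p_{Brew}.
Similarly p_{Brew} = 24.5 + (1/3)p_{Aroma}.
Substituting the second reaction function into the first: p_{Aroma} = 18 + (1/3)(24.5 + (1/3)p_{Aroma}), which gives (8/9)p_{Aroma} = 157/6 ⇒ p_{Aroma} = 29.4375.
Then p_{Brew} = 24.5 + (1/3)·29.4375 = 34.3125.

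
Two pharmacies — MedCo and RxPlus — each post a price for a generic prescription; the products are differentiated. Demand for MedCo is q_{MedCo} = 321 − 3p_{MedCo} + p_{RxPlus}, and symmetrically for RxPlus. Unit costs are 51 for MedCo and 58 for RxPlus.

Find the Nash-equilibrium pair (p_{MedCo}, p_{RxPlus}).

MedCo's profit: π = (p_{MedCo} − 51)(321 − 3p_{MedCo} + p_{RxPlus}).
∂π/∂p_{MedCo} = 474 − 6p_{MedCo} + p_{RxPlus} = 0 ⇒ p_{MedCo} = 79 + (1/6)p_{RxPlus}.
Similarly p_{RxPlus} = 82.5 + (1/6)p_{MedCo}.
Plugging p_{RxPlus} into MedCo's best response: p_{MedCo} = 79 + (1/6)(82.5 + (1/6)p_{MedCo}) ⇒ (35/36)p_{MedCo} = 92.75, so p_{MedCo} = 95.4.
Then p_{RxPlus} = 82.5 + (1/6)·95.4 = 98.4.

95.4, 98.4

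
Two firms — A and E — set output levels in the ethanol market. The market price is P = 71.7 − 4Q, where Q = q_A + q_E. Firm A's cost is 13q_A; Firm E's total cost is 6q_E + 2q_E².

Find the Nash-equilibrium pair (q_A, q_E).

5.52, 3.635

Firm A's profit: π = q_A(71.7 − 4(q_A + q_E)) − 13q_A.
∂π/∂q_A = 58.7 − 8q_A − 4q_E = 0, so q_A = 7.3375 − 0.5q_E.
For E: ∂π/∂q_E = 65.7 − 12q_E − 4q_A = 0 ⇒ q_E = 5.475 − (1/3)q_A.
Solving the two reaction functions simultaneously: (1 − (−0.5)(−1/3))q_A = 7.3375 − 0.5·5.475, so (5/6)q_A = 4.6 and q_A = 5.52.
Then q_E = 5.475 − (1/3)·5.52 = 3.635.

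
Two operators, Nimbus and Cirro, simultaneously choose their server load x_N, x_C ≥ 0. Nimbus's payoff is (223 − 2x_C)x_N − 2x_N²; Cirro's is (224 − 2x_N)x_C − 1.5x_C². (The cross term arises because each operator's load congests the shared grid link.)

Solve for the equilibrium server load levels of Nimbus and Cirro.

Expanding Nimbus's payoff: 223x_N − 2x_Cx_N − 2x_N².
∂π/∂x_N = 223 − 2x_C − 4x_N = 0, so x_N = 55.75 − 0.5x_C.
Likewise for Cirro: x_C = 224/3 − (2/3)x_N.
Substituting the second reaction function into the first: x_N = 55.75 − 0.5(224/3 − (2/3)x_N), which gives (2/3)x_N = 221/12 ⇒ x_N = 27.625.
Then x_C = 224/3 − (2/3)·27.625 = 56.25.

27.625, 56.25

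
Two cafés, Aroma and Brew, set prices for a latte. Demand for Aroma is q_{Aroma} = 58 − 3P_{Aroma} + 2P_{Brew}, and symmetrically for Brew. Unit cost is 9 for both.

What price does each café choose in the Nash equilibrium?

21.25

Aroma's profit: π = (P_{Aroma} − 9)(58 − 3P_{Aroma} + 2P_{Brew}).
∂π/∂P_{Aroma} = 85 − 6P_{Aroma} + 2P_{Brew} = 0 ⇒ P_{Aroma} = 85/6 + (1/3)P_{Brew}.
The game is symmetric, so in equilibrium P_{Brew} = P_{Aroma}: the reaction function gives (2/3)P_{Aroma} = 85/6, hence P_{Aroma} = 21.25.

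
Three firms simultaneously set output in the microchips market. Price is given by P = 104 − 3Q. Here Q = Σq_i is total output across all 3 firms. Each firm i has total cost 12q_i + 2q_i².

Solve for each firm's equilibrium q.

A representative firm's profit is π_i = q_i(104 − 3Q) − 12q_i − 2q_i², with Q = q_i + Σ_{j≠i} q_j.
First-order condition: 92 − 10q_i − 3Σ_{j≠i} q_j = 0.
In a symmetric equilibrium every firm chooses the same q, so Σ_{j≠i} q_j = 2q. The condition becomes 92 − 16q = 0, giving q = 92/16 = 5.75.

5.75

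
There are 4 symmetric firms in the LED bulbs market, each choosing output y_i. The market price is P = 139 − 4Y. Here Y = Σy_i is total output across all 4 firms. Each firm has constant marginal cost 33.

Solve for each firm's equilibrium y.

A representative firm's profit is π_i = y_i(139 − 4Y) − 33y_i, with Y = y_i + Σ_{j≠i} y_j.
First-order condition: 106 − 8y_i − 4Σ_{j≠i} y_j = 0.
In a symmetric equilibrium every firm chooses the same y, so Σ_{j≠i} y_j = 3y. The condition becomes 106 − 20y = 0, giving y = 106/20 = 5.3.

5.3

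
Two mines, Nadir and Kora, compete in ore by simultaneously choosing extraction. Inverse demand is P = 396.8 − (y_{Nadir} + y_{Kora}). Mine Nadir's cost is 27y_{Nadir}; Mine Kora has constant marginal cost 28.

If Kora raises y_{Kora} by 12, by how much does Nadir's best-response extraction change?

-6

Mine Nadir's profit: π = y_{Nadir}(396.8 − (y_{Nadir} + y_{Kora})) − 27y_{Nadir}.
∂π/∂y_{Nadir} = 369.8 − 2y_{Nadir} − y_{Kora} = 0, so y_{Nadir} = 184.9 − 0.5y_{Kora}.
The reaction-function slope is −0.5, so a 12-unit rise in y_{Kora} moves y_{Nadir} by −0.5 × 12 = −6. Nadir's best response falls — the actions are strategic substitutes.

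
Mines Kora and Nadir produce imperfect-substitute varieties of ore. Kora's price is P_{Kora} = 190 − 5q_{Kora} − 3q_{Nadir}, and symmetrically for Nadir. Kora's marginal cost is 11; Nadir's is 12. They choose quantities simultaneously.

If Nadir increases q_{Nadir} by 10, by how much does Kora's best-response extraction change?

Mine Kora's profit: π = q_{Kora}(190 − 5q_{Kora} − 3q_{Nadir}) − 11q_{Kora}.
∂π/∂q_{Kora} = 179 − 10q_{Kora} − 3q_{Nadir} = 0 ⇒ q_{Kora} = 17.9 − 0.3q_{Nadir}.
The reaction-function slope is −0.3, so a 10-unit rise in q_{Nadir} moves q_{Kora} by −0.3 × 10 = −3. Kora's best response falls — the actions are strategic substitutes.

-3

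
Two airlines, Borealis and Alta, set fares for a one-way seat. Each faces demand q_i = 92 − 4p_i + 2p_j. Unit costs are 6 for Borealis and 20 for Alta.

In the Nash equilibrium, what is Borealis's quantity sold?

Borealis's profit: π = (p_{Borealis} − 6)(92 − 4p_{Borealis} + 2p_{Alta}).
∂π/∂p_{Borealis} = 116 − 8p_{Borealis} + 2p_{Alta} = 0 ⇒ p_{Borealis} = 14.5 + 0.25p_{Alta}.
Similarly p_{Alta} = 21.5 + 0.25p_{Borealis}.
Substituting the second reaction function into the first: p_{Borealis} = 14.5 + 0.25(21.5 + 0.25p_{Borealis}), which gives 0.9375p_{Borealis} = 19.875 ⇒ p_{Borealis} = 21.2.
Then p_{Alta} = 21.5 + 0.25·21.2 = 26.8.
q_{Borealis} = 92 − 4·21.2 + 2·26.8 = 60.8.

60.8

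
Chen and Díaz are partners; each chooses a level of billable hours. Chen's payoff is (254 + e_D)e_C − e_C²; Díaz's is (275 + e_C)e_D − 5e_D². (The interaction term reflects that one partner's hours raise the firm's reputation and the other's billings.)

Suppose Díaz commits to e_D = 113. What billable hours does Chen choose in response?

183.5

Expanding Chen's payoff: 254e_C + e_De_C − e_C².
∂π/∂e_C = 254 + e_D − 2e_C = 0, so e_C = 127 + 0.5e_D.
At e_D = 113: e_C = 127 + 0.5·113 = 183.5.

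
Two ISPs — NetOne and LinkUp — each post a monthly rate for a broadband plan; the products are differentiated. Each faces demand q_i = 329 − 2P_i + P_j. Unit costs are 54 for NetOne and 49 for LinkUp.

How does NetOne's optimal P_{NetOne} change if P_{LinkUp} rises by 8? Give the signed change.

2

NetOne's profit: π = (P_{NetOne} − 54)(329 − 2P_{NetOne} + P_{LinkUp}).
∂π/∂P_{NetOne} = 437 − 4P_{NetOne} + P_{LinkUp} = 0 ⇒ P_{NetOne} = 109.25 + 0.25P_{LinkUp}.
The reaction-function slope is 0.25, so an 8-unit rise in P_{LinkUp} moves P_{NetOne} by 0.25 × 8 = 2. NetOne's best response rises — the actions are strategic complements.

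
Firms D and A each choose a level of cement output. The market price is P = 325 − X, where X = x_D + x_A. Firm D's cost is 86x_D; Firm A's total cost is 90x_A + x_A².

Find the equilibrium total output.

136

Firm D's profit: π = x_D(325 − (x_D + x_A)) − 86x_D.
∂π/∂x_D = 239 − 2x_D − x_A = 0, so x_D = 119.5 − 0.5x_A.
For A: ∂π/∂x_A = 235 − 4x_A − x_D = 0 ⇒ x_A = 58.75 − 0.25x_D.
Plugging x_A into D's best response: x_D = 119.5 − 0.5(58.75 − 0.25x_D) ⇒ 0.875x_D = 90.125, so x_D = 103.
Then x_A = 58.75 − 0.25·103 = 33.
Total output: 103 + 33 = 136.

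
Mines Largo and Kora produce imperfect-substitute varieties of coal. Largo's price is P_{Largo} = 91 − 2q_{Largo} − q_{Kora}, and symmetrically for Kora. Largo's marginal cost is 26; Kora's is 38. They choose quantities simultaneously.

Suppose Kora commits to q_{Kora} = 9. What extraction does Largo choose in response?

Mine Largo's profit: π = q_{Largo}(91 − 2q_{Largo} − q_{Kora}) − 26q_{Largo}.
∂π/∂q_{Largo} = 65 − 4q_{Largo} − q_{Kora} = 0 ⇒ q_{Largo} = 16.25 − 0.25q_{Kora}.
At q_{Kora} = 9: q_{Largo} = 16.25 − 0.25·9 = 14.

14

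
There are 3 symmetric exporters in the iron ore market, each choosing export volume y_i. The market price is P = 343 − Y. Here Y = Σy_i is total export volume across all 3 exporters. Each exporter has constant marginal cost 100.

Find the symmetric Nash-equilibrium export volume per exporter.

A representative exporter's profit is π_i = y_i(343 − Y) − 100y_i, with Y = y_i + Σ_{j≠i} y_j.
First-order condition: 243 − 2y_i − Σ_{j≠i} y_j = 0.
With identical exporters, set every y_j = y: then 243 − 2y − 2y = 0, i.e. y = 243/4 = 60.75.

60.75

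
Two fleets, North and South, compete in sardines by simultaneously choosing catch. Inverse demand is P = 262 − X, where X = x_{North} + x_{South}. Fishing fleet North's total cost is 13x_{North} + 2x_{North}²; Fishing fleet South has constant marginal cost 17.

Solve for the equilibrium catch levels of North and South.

23, 111

Fishing fleet North's profit: π = x_{North}(262 − (x_{North} + x_{South})) − 13x_{North} − 2x_{North}².
∂π/∂x_{North} = 249 − 6x_{North} − x_{South} = 0, so x_{North} = 41.5 − (1/6)x_{South}.
For South: ∂π/∂x_{South} = 245 − 2x_{South} − x_{North} = 0 ⇒ x_{South} = 122.5 − 0.5x_{North}.
Solving the two reaction functions simultaneously: (1 − (−1/6)(−0.5))x_{North} = 41.5 − (1/6)·122.5, so (11/12)x_{North} = 253/12 and x_{North} = 23.
Then x_{South} = 122.5 − 0.5·23 = 111.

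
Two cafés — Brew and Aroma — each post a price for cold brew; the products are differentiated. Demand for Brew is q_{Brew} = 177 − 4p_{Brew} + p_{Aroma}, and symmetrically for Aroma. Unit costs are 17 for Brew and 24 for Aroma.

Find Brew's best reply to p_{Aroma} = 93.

Brew's profit: π = (p_{Brew} − 17)(177 − 4p_{Brew} + p_{Aroma}).
∂π/∂p_{Brew} = 245 − 8p_{Brew} + p_{Aroma} = 0 ⇒ p_{Brew} = 30.625 + 0.125p_{Aroma}.
At p_{Aroma} = 93: p_{Brew} = 30.625 + 0.125·93 = 42.25.

42.25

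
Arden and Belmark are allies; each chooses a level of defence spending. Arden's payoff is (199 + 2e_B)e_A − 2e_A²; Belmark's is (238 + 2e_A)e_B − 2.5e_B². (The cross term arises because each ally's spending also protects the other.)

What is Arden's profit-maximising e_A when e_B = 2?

Expanding Arden's payoff: 199e_A + 2e_Be_A − 2e_A².
∂π/∂e_A = 199 + 2e_B − 4e_A = 0, so e_A = 49.75 + 0.5e_B.
At e_B = 2: e_A = 49.75 + 0.5·2 = 50.75.

50.75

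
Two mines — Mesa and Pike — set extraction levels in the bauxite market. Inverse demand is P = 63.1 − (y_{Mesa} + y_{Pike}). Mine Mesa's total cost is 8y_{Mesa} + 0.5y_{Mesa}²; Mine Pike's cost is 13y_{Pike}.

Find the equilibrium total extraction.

Mine Mesa's profit: π = y_{Mesa}(63.1 − (y_{Mesa} + y_{Pike})) − 8y_{Mesa} − 0.5y_{Mesa}².
∂π/∂y_{Mesa} = 55.1 − 3y_{Mesa} − y_{Pike} = 0, so y_{Mesa} = 551/30 − (1/3)y_{Pike}.
For Pike: ∂π/∂y_{Pike} = 50.1 − 2y_{Pike} − y_{Mesa} = 0 ⇒ y_{Pike} = 25.05 − 0.5y_{Mesa}.
Substituting the second reaction function into the first: y_{Mesa} = 551/30 − (1/3)(25.05 − 0.5y_{Mesa}), which gives (5/6)y_{Mesa} = 601/60 ⇒ y_{Mesa} = 12.02.
Then y_{Pike} = 25.05 − 0.5·12.02 = 19.04.
Total extraction: 12.02 + 19.04 = 31.06.

31.06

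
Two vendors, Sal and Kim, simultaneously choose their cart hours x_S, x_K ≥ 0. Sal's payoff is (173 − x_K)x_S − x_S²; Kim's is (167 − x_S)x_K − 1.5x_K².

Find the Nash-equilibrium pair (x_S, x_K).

70.4, 32.2

Expanding Sal's payoff: 173x_S − x_Kx_S − x_S².
∂π/∂x_S = 173 − x_K − 2x_S = 0, so x_S = 86.5 − 0.5x_K.
Likewise for Kim: x_K = 167/3 − (1/3)x_S.
Substituting the second reaction function into the first: x_S = 86.5 − 0.5(167/3 − (1/3)x_S), which gives (5/6)x_S = 176/3 ⇒ x_S = 70.4.
Then x_K = 167/3 − (1/3)·70.4 = 32.2.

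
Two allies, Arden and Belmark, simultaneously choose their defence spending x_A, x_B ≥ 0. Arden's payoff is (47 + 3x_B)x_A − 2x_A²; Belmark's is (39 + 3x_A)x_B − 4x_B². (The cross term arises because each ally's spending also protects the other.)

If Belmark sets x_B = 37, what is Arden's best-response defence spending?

Expanding Arden's payoff: 47x_A + 3x_Bx_A − 2x_A².
∂π/∂x_A = 47 + 3x_B − 4x_A = 0, so x_A = 11.75 + 0.75x_B.
At x_B = 37: x_A = 11.75 + 0.75·37 = 39.5.

39.5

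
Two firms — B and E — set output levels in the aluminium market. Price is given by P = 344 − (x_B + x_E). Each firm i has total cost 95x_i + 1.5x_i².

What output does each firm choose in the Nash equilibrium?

Firm B's profit: π = x_B(344 − (x_B + x_E)) − 95x_B − 1.5x_B².
∂π/∂x_B = 249 − 5x_B − x_E = 0, so x_B = 49.8 − 0.2x_E.
The game is symmetric, so in equilibrium x_E = x_B: the reaction function gives 1.2x_B = 49.8, hence x_B = 41.5.

41.5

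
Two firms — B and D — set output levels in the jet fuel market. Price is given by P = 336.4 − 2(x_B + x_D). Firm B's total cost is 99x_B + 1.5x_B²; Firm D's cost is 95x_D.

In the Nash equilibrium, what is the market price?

Firm B's profit: π = x_B(336.4 − 2(x_B + x_D)) − 99x_B − 1.5x_B².
∂π/∂x_B = 237.4 − 7x_B − 2x_D = 0, so x_B = 1187/35 − (2/7)x_D.
For D: ∂π/∂x_D = 241.4 − 4x_D − 2x_B = 0 ⇒ x_D = 60.35 − 0.5x_B.
Solving the two reaction functions simultaneously: (1 − (−2/7)(−0.5))x_B = 1187/35 − (2/7)·60.35, so (6/7)x_B = 1167/70 and x_B = 19.45.
Then x_D = 60.35 − 0.5·19.45 = 50.625.
Equilibrium price: P = 336.4 − 2·70.075 = 196.25.

196.25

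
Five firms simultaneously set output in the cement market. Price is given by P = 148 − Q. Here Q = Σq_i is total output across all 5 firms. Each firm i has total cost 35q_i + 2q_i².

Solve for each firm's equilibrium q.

A representative firm's profit is π_i = q_i(148 − Q) − 35q_i − 2q_i², with Q = q_i + Σ_{j≠i} q_j.
First-order condition: 113 − 6q_i − Σ_{j≠i} q_j = 0.
Imposing symmetry (q_j = q for all j) turns Σ_{j≠i} q_j into 4q, so 113 = 10q and q = 11.3.

11.3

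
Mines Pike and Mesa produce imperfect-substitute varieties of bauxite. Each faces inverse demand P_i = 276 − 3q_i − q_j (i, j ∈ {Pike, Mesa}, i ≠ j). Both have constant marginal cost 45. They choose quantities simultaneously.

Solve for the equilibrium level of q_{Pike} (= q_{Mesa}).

Mine Pike's profit: π = q_{Pike}(276 − 3q_{Pike} − q_{Mesa}) − 45q_{Pike}.
∂π/∂q_{Pike} = 231 − 6q_{Pike} − q_{Mesa} = 0 ⇒ q_{Pike} = 38.5 − (1/6)q_{Mesa}.
Setting q_{Pike} = q_{Mesa} in the reaction function: q_{Pike} = 38.5 − (1/6)q_{Pike}, so q_{Pike} = 38.5 / (7/6) = 33.

33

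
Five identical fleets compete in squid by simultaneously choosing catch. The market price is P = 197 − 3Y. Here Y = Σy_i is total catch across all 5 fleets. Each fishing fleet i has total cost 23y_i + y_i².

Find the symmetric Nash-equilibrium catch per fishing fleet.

A representative fishing fleet's profit is π_i = y_i(197 − 3Y) − 23y_i − y_i², with Y = y_i + Σ_{j≠i} y_j.
First-order condition: 174 − 8y_i − 3Σ_{j≠i} y_j = 0.
Imposing symmetry (y_j = y for all j) turns Σ_{j≠i} y_j into 4y, so 174 = 20y and y = 8.7.

8.7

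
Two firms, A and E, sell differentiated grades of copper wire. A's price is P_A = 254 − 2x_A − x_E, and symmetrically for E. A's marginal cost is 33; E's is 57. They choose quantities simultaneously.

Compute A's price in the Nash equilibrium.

124.6

Firm A's profit: π = x_A(254 − 2x_A − x_E) − 33x_A.
∂π/∂x_A = 221 − 4x_A − x_E = 0 ⇒ x_A = 55.25 − 0.25x_E.
Similarly x_E = 49.25 − 0.25x_A.
Solving the two reaction functions simultaneously: (1 − (−0.25)(−0.25))x_A = 55.25 − 0.25·49.25, so 0.9375x_A = 42.9375 and x_A = 45.8.
Then x_E = 49.25 − 0.25·45.8 = 37.8.
P_A = 254 − 2·45.8 − 37.8 = 124.6.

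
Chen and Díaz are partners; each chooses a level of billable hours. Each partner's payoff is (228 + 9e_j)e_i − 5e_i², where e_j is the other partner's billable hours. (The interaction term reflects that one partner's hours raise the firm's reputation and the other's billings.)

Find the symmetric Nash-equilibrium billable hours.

228

Chen's payoff is (228 + 9e_D)e_C − 5e_C².
∂π/∂e_C = 228 + 9e_D − 10e_C = 0, so e_C = 22.8 + 0.9e_D.
The game is symmetric, so in equilibrium e_D = e_C: the reaction function gives 0.1e_C = 22.8, hence e_C = 228.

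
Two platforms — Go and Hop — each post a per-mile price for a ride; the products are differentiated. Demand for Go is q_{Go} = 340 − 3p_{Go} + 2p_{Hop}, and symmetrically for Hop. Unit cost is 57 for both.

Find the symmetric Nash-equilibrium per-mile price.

127.75

Go's profit: π = (p_{Go} − 57)(340 − 3p_{Go} + 2p_{Hop}).
∂π/∂p_{Go} = 511 − 6p_{Go} + 2p_{Hop} = 0 ⇒ p_{Go} = 511/6 + (1/3)p_{Hop}.
By symmetry p_{Hop} = p_{Go}; substituting into the reaction function, (2/3)p_{Go} = 511/6 and p_{Go} = 127.75.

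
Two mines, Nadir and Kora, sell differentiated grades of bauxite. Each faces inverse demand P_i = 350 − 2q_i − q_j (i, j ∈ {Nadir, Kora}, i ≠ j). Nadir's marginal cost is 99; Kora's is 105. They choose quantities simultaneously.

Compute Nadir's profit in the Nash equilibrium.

5120.72

Mine Nadir's profit: π = q_{Nadir}(350 − 2q_{Nadir} − q_{Kora}) − 99q_{Nadir}.
∂π/∂q_{Nadir} = 251 − 4q_{Nadir} − q_{Kora} = 0 ⇒ q_{Nadir} = 62.75 − 0.25q_{Kora}.
Similarly q_{Kora} = 61.25 − 0.25q_{Nadir}.
Solving the two reaction functions simultaneously: (1 − (−0.25)(−0.25))q_{Nadir} = 62.75 − 0.25·61.25, so 0.9375q_{Nadir} = 47.4375 and q_{Nadir} = 50.6.
Then q_{Kora} = 61.25 − 0.25·50.6 = 48.6.
P_{Nadir} = 350 − 2·50.6 − 48.6 = 200.2.
Profit = (200.2 − 99)·50.6 = 5120.72.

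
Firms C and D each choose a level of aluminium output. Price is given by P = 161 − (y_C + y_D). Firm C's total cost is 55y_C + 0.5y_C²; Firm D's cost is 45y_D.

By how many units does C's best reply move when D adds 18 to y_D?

Firm C's profit: π = y_C(161 − (y_C + y_D)) − 55y_C − 0.5y_C².
∂π/∂y_C = 106 − 3y_C − y_D = 0, so y_C = 106/3 − (1/3)y_D.
The reaction-function slope is −1/3, so an 18-unit rise in y_D moves y_C by −1/3 × 18 = −6. C's best response falls — the actions are strategic substitutes.

-6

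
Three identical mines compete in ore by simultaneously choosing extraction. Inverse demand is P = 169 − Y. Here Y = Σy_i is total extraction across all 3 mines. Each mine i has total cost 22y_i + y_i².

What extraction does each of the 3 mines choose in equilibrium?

24.5

A representative mine's profit is π_i = y_i(169 − Y) − 22y_i − y_i², with Y = y_i + Σ_{j≠i} y_j.
First-order condition: 147 − 4y_i − Σ_{j≠i} y_j = 0.
In a symmetric equilibrium every mine chooses the same y, so Σ_{j≠i} y_j = 2y. The condition becomes 147 − 6y = 0, giving y = 147/6 = 24.5.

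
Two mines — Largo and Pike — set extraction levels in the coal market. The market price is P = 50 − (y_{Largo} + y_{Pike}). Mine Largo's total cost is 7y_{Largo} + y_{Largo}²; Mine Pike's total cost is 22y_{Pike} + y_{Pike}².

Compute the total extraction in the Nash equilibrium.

14.2

Mine Largo's profit: π = y_{Largo}(50 − (y_{Largo} + y_{Pike})) − 7y_{Largo} − y_{Largo}².
∂π/∂y_{Largo} = 43 − 4y_{Largo} − y_{Pike} = 0, so y_{Largo} = 10.75 − 0.25y_{Pike}.
By the same steps for Pike: y_{Pike} = 7 − 0.25y_{Largo}.
Solving the two reaction functions simultaneously: (1 − (−0.25)(−0.25))y_{Largo} = 10.75 − 0.25·7, so 0.9375y_{Largo} = 9 and y_{Largo} = 9.6.
Then y_{Pike} = 7 − 0.25·9.6 = 4.6.
Total extraction: 9.6 + 4.6 = 14.2.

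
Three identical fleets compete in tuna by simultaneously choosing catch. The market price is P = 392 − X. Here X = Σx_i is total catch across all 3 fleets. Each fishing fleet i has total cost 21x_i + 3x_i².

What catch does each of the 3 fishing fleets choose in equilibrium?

37.1

A representative fishing fleet's profit is π_i = x_i(392 − X) − 21x_i − 3x_i², with X = x_i + Σ_{j≠i} x_j.
First-order condition: 371 − 8x_i − Σ_{j≠i} x_j = 0.
In a symmetric equilibrium every fishing fleet chooses the same x, so Σ_{j≠i} x_j = 2x. The condition becomes 371 − 10x = 0, giving x = 371/10 = 37.1.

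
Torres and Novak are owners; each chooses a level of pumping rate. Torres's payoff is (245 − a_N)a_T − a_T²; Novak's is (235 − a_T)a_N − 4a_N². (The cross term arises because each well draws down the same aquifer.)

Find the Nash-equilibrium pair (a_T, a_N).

Expanding Torres's payoff: 245a_T − a_Na_T − a_T².
∂π/∂a_T = 245 − a_N − 2a_T = 0, so a_T = 122.5 − 0.5a_N.
Likewise for Novak: a_N = 29.375 − 0.125a_T.
Substituting the second reaction function into the first: a_T = 122.5 − 0.5(29.375 − 0.125a_T), which gives 0.9375a_T = 107.8125 ⇒ a_T = 115.
Then a_N = 29.375 − 0.125·115 = 15.

115, 15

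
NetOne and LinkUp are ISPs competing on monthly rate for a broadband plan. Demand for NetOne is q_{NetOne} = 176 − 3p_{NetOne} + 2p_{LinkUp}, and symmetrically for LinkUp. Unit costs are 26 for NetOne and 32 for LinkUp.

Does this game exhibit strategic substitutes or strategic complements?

NetOne's profit: π = (p_{NetOne} − 26)(176 − 3p_{NetOne} + 2p_{LinkUp}).
∂π/∂p_{NetOne} = 254 − 6p_{NetOne} + 2p_{LinkUp} = 0 ⇒ p_{NetOne} = 127/3 + (1/3)p_{LinkUp}.
The best-response slope dp_{NetOne}/dp_{LinkUp} = 1/3 > 0: the reaction function is upward-sloping, so the choices are strategic complements.

strategic complements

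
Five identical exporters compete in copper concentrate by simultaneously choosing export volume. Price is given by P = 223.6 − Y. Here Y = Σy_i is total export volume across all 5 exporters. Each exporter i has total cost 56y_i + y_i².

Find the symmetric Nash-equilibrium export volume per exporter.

A representative exporter's profit is π_i = y_i(223.6 − Y) − 56y_i − y_i², with Y = y_i + Σ_{j≠i} y_j.
First-order condition: 167.6 − 4y_i − Σ_{j≠i} y_j = 0.
In a symmetric equilibrium every exporter chooses the same y, so Σ_{j≠i} y_j = 4y. The condition becomes 167.6 − 8y = 0, giving y = 167.6/8 = 20.95.

20.95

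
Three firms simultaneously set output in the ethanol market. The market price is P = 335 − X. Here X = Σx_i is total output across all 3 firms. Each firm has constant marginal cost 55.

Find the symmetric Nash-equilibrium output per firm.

70

A representative firm's profit is π_i = x_i(335 − X) − 55x_i, with X = x_i + Σ_{j≠i} x_j.
First-order condition: 280 − 2x_i − Σ_{j≠i} x_j = 0.
With identical firms, set every x_j = x: then 280 − 2x − 2x = 0, i.e. x = 280/4 = 70.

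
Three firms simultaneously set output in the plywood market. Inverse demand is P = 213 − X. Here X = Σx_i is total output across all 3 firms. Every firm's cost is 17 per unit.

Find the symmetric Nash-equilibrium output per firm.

49

A representative firm's profit is π_i = x_i(213 − X) − 17x_i, with X = x_i + Σ_{j≠i} x_j.
First-order condition: 196 − 2x_i − Σ_{j≠i} x_j = 0.
Imposing symmetry (x_j = x for all j) turns Σ_{j≠i} x_j into 2x, so 196 = 4x and x = 49.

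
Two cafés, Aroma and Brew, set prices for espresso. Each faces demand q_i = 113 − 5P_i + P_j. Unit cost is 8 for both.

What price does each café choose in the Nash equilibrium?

17

Aroma's profit: π = (P_{Aroma} − 8)(113 − 5P_{Aroma} + P_{Brew}).
∂π/∂P_{Aroma} = 153 − 10P_{Aroma} + P_{Brew} = 0 ⇒ P_{Aroma} = 15.3 + 0.1P_{Brew}.
Setting P_{Aroma} = P_{Brew} in the reaction function: P_{Aroma} = 15.3 + 0.1P_{Aroma}, so P_{Aroma} = 15.3 / 0.9 = 17.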